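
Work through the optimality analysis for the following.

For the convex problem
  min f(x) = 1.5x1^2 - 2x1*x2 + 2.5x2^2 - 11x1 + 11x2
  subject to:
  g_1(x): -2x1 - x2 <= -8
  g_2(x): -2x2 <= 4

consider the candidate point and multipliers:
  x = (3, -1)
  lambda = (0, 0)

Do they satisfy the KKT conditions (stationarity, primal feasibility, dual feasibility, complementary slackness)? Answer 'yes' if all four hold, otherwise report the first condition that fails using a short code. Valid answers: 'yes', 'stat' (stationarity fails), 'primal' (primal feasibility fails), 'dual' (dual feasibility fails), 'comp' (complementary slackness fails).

Gradient of f: grad f(x) = Q x + c = (0, 0)
Constraint values g_i(x) = a_i^T x - b_i:
  g_1((3, -1)) = 3
  g_2((3, -1)) = -2
Stationarity residual: grad f(x) + sum_i lambda_i a_i = (0, 0)
  -> stationarity OK
Primal feasibility (all g_i <= 0): FAILS
Dual feasibility (all lambda_i >= 0): OK
Complementary slackness (lambda_i * g_i(x) = 0 for all i): OK

Verdict: the first failing condition is primal_feasibility -> primal.

primal


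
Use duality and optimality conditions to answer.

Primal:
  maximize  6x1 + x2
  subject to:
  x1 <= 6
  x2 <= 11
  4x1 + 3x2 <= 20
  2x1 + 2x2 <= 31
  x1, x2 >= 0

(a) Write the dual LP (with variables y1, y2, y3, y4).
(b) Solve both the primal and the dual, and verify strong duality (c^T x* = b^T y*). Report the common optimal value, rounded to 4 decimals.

The standard primal-dual pair for 'max c^T x s.t. A x <= b, x >= 0' is:
  Dual:  min b^T y  s.t.  A^T y >= c,  y >= 0.

So the dual LP is:
  minimize  6y1 + 11y2 + 20y3 + 31y4
  subject to:
    y1 + 4y3 + 2y4 >= 6
    y2 + 3y3 + 2y4 >= 1
    y1, y2, y3, y4 >= 0

Solving the primal: x* = (5, 0).
  primal value c^T x* = 30.
Solving the dual: y* = (0, 0, 1.5, 0).
  dual value b^T y* = 30.
Strong duality: c^T x* = b^T y*. Confirmed.

30


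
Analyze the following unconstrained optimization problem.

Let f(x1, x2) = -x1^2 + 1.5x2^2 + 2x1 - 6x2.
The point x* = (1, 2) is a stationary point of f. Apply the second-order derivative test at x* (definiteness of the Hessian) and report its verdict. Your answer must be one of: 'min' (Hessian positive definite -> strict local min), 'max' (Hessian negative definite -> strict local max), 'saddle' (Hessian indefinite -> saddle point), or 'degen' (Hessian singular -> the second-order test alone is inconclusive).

Compute the Hessian H = grad^2 f:
  H = [[-2, 0], [0, 3]]
Verify stationarity: grad f(x*) = H x* + g = (0, 0).
Eigenvalues of H: -2, 3.
Eigenvalues have mixed signs, so H is indefinite -> x* is a saddle point.

saddle


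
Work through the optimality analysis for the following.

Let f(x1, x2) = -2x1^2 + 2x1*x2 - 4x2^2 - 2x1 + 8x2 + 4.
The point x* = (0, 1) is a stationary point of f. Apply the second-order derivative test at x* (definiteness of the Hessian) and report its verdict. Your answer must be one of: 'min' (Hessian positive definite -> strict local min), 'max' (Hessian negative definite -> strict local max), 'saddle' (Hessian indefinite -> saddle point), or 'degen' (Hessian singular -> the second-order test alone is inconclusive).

Compute the Hessian H = grad^2 f:
  H = [[-4, 2], [2, -8]]
Verify stationarity: grad f(x*) = H x* + g = (0, 0).
Eigenvalues of H: -8.8284, -3.1716.
Both eigenvalues < 0, so H is negative definite -> x* is a strict local max.

max


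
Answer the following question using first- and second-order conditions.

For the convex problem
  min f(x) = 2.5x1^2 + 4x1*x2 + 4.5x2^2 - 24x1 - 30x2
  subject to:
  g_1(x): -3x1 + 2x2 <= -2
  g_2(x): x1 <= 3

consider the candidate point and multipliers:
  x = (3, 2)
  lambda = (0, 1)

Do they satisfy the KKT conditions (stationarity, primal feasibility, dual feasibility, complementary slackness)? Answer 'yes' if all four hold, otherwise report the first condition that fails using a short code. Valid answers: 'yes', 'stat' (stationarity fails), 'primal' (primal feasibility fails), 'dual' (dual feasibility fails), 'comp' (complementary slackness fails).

Gradient of f: grad f(x) = Q x + c = (-1, 0)
Constraint values g_i(x) = a_i^T x - b_i:
  g_1((3, 2)) = -3
  g_2((3, 2)) = 0
Stationarity residual: grad f(x) + sum_i lambda_i a_i = (0, 0)
  -> stationarity OK
Primal feasibility (all g_i <= 0): OK
Dual feasibility (all lambda_i >= 0): OK
Complementary slackness (lambda_i * g_i(x) = 0 for all i): OK

Verdict: yes, KKT holds.

yes


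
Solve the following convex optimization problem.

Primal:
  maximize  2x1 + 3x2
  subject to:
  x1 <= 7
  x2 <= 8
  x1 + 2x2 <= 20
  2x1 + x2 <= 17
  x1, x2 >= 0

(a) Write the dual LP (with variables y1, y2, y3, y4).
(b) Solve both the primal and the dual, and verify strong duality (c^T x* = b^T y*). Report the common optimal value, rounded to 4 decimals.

The standard primal-dual pair for 'max c^T x s.t. A x <= b, x >= 0' is:
  Dual:  min b^T y  s.t.  A^T y >= c,  y >= 0.

So the dual LP is:
  minimize  7y1 + 8y2 + 20y3 + 17y4
  subject to:
    y1 + y3 + 2y4 >= 2
    y2 + 2y3 + y4 >= 3
    y1, y2, y3, y4 >= 0

Solving the primal: x* = (4.6667, 7.6667).
  primal value c^T x* = 32.3333.
Solving the dual: y* = (0, 0, 1.3333, 0.3333).
  dual value b^T y* = 32.3333.
Strong duality: c^T x* = b^T y*. Confirmed.

32.3333


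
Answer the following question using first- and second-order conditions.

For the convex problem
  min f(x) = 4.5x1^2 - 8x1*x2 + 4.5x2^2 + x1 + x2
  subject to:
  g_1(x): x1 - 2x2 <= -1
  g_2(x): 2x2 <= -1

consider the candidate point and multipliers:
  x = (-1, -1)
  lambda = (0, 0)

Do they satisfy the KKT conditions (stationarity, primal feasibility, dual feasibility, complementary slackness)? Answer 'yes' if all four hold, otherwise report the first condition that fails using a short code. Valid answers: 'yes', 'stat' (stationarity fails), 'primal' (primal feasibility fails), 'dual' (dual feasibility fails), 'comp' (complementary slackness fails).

Gradient of f: grad f(x) = Q x + c = (0, 0)
Constraint values g_i(x) = a_i^T x - b_i:
  g_1((-1, -1)) = 2
  g_2((-1, -1)) = -1
Stationarity residual: grad f(x) + sum_i lambda_i a_i = (0, 0)
  -> stationarity OK
Primal feasibility (all g_i <= 0): FAILS
Dual feasibility (all lambda_i >= 0): OK
Complementary slackness (lambda_i * g_i(x) = 0 for all i): OK

Verdict: the first failing condition is primal_feasibility -> primal.

primal


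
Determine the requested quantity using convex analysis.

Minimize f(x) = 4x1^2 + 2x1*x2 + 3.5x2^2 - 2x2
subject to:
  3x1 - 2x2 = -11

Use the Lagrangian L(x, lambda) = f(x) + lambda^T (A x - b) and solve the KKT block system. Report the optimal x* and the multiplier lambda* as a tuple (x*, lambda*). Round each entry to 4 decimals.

Form the Lagrangian:
  L(x, lambda) = (1/2) x^T Q x + c^T x + lambda^T (A x - b)
Stationarity (grad_x L = 0): Q x + c + A^T lambda = 0.
Primal feasibility: A x = b.

This gives the KKT block system:
  [ Q   A^T ] [ x     ]   [-c ]
  [ A    0  ] [ lambda ] = [ b ]

Solving the linear system:
  x*      = (-2.2101, 2.1849)
  lambda* = (4.437)
  f(x*)   = 22.2185

x* = (-2.2101, 2.1849), lambda* = (4.437)


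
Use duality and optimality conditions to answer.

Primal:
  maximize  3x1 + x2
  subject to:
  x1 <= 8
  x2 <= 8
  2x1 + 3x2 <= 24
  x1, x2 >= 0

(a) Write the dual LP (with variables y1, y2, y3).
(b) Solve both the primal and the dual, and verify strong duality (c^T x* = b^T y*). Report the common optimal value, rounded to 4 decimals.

The standard primal-dual pair for 'max c^T x s.t. A x <= b, x >= 0' is:
  Dual:  min b^T y  s.t.  A^T y >= c,  y >= 0.

So the dual LP is:
  minimize  8y1 + 8y2 + 24y3
  subject to:
    y1 + 2y3 >= 3
    y2 + 3y3 >= 1
    y1, y2, y3 >= 0

Solving the primal: x* = (8, 2.6667).
  primal value c^T x* = 26.6667.
Solving the dual: y* = (2.3333, 0, 0.3333).
  dual value b^T y* = 26.6667.
Strong duality: c^T x* = b^T y*. Confirmed.

26.6667


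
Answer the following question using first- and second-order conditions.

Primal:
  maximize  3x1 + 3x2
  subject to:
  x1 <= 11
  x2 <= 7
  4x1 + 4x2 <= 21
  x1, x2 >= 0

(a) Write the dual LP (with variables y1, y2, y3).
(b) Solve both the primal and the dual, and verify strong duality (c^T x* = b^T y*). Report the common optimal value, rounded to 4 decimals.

The standard primal-dual pair for 'max c^T x s.t. A x <= b, x >= 0' is:
  Dual:  min b^T y  s.t.  A^T y >= c,  y >= 0.

So the dual LP is:
  minimize  11y1 + 7y2 + 21y3
  subject to:
    y1 + 4y3 >= 3
    y2 + 4y3 >= 3
    y1, y2, y3 >= 0

Solving the primal: x* = (5.25, 0).
  primal value c^T x* = 15.75.
Solving the dual: y* = (0, 0, 0.75).
  dual value b^T y* = 15.75.
Strong duality: c^T x* = b^T y*. Confirmed.

15.75


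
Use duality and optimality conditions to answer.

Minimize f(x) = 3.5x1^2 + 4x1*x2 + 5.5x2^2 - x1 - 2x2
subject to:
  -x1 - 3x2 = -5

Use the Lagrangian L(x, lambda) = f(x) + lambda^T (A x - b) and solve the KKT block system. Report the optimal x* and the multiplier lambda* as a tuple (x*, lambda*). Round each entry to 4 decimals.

Form the Lagrangian:
  L(x, lambda) = (1/2) x^T Q x + c^T x + lambda^T (A x - b)
Stationarity (grad_x L = 0): Q x + c + A^T lambda = 0.
Primal feasibility: A x = b.

This gives the KKT block system:
  [ Q   A^T ] [ x     ]   [-c ]
  [ A    0  ] [ lambda ] = [ b ]

Solving the linear system:
  x*      = (-0.04, 1.68)
  lambda* = (5.44)
  f(x*)   = 11.94

x* = (-0.04, 1.68), lambda* = (5.44)


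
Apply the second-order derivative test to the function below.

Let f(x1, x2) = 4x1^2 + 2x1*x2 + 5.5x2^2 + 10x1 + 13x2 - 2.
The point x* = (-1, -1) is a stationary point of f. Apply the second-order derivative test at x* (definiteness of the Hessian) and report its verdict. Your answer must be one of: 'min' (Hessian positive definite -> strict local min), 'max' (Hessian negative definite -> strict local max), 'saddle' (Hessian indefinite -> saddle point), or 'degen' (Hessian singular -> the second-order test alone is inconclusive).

Compute the Hessian H = grad^2 f:
  H = [[8, 2], [2, 11]]
Verify stationarity: grad f(x*) = H x* + g = (0, 0).
Eigenvalues of H: 7, 12.
Both eigenvalues > 0, so H is positive definite -> x* is a strict local min.

min


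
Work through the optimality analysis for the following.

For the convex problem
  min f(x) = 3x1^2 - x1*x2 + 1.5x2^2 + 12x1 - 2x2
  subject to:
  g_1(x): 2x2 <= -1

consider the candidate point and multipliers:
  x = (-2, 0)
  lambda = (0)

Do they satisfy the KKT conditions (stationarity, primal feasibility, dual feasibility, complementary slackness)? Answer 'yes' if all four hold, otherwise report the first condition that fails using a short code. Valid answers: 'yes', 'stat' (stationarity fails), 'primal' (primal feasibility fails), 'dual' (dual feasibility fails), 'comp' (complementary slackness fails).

Gradient of f: grad f(x) = Q x + c = (0, 0)
Constraint values g_i(x) = a_i^T x - b_i:
  g_1((-2, 0)) = 1
Stationarity residual: grad f(x) + sum_i lambda_i a_i = (0, 0)
  -> stationarity OK
Primal feasibility (all g_i <= 0): FAILS
Dual feasibility (all lambda_i >= 0): OK
Complementary slackness (lambda_i * g_i(x) = 0 for all i): OK

Verdict: the first failing condition is primal_feasibility -> primal.

primal


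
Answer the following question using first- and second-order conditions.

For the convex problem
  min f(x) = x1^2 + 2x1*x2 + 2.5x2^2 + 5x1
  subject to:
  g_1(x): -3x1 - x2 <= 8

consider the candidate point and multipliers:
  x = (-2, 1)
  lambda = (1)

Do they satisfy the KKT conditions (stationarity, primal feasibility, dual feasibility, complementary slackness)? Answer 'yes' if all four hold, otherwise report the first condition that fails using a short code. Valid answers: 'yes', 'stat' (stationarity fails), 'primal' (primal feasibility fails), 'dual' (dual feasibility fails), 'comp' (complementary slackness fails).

Gradient of f: grad f(x) = Q x + c = (3, 1)
Constraint values g_i(x) = a_i^T x - b_i:
  g_1((-2, 1)) = -3
Stationarity residual: grad f(x) + sum_i lambda_i a_i = (0, 0)
  -> stationarity OK
Primal feasibility (all g_i <= 0): OK
Dual feasibility (all lambda_i >= 0): OK
Complementary slackness (lambda_i * g_i(x) = 0 for all i): FAILS

Verdict: the first failing condition is complementary_slackness -> comp.

comp


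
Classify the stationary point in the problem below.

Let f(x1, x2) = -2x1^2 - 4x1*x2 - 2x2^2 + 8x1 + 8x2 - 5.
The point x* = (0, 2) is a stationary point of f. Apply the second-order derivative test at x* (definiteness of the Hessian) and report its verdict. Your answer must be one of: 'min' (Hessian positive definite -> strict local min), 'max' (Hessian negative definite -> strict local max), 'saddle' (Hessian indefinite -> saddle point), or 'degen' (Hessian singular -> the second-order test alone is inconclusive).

Compute the Hessian H = grad^2 f:
  H = [[-4, -4], [-4, -4]]
Verify stationarity: grad f(x*) = H x* + g = (0, 0).
Eigenvalues of H: -8, 0.
H has a zero eigenvalue (singular; negative semidefinite but not definite), so H is neither positive definite, negative definite, nor indefinite. The second-order test alone is inconclusive -> degen.
(Indeed, f is constant along the null direction of H through x*, so x* is not a strict local extremum.)

degen


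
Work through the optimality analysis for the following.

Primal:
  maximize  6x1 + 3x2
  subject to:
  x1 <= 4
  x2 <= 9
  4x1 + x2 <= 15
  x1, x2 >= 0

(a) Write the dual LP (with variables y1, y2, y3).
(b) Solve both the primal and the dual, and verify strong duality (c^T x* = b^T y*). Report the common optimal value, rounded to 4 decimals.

The standard primal-dual pair for 'max c^T x s.t. A x <= b, x >= 0' is:
  Dual:  min b^T y  s.t.  A^T y >= c,  y >= 0.

So the dual LP is:
  minimize  4y1 + 9y2 + 15y3
  subject to:
    y1 + 4y3 >= 6
    y2 + y3 >= 3
    y1, y2, y3 >= 0

Solving the primal: x* = (1.5, 9).
  primal value c^T x* = 36.
Solving the dual: y* = (0, 1.5, 1.5).
  dual value b^T y* = 36.
Strong duality: c^T x* = b^T y*. Confirmed.

36


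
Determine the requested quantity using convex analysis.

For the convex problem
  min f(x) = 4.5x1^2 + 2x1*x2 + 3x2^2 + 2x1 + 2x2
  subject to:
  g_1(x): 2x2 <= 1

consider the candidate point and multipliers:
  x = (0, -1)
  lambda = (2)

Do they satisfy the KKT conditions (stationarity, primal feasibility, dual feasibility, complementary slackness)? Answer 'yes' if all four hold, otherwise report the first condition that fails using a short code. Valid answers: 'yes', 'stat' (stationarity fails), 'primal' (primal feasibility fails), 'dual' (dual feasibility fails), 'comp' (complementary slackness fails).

Gradient of f: grad f(x) = Q x + c = (0, -4)
Constraint values g_i(x) = a_i^T x - b_i:
  g_1((0, -1)) = -3
Stationarity residual: grad f(x) + sum_i lambda_i a_i = (0, 0)
  -> stationarity OK
Primal feasibility (all g_i <= 0): OK
Dual feasibility (all lambda_i >= 0): OK
Complementary slackness (lambda_i * g_i(x) = 0 for all i): FAILS

Verdict: the first failing condition is complementary_slackness -> comp.

comp


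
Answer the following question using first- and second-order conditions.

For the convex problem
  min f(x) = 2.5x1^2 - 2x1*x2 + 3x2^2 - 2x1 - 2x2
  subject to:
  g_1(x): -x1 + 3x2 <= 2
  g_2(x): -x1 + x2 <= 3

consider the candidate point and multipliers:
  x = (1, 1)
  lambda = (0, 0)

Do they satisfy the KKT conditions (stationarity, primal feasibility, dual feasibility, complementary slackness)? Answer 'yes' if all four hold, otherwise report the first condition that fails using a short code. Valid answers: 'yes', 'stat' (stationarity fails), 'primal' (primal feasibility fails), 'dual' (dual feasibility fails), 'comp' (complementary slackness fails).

Gradient of f: grad f(x) = Q x + c = (1, 2)
Constraint values g_i(x) = a_i^T x - b_i:
  g_1((1, 1)) = 0
  g_2((1, 1)) = -3
Stationarity residual: grad f(x) + sum_i lambda_i a_i = (1, 2)
  -> stationarity FAILS
Primal feasibility (all g_i <= 0): OK
Dual feasibility (all lambda_i >= 0): OK
Complementary slackness (lambda_i * g_i(x) = 0 for all i): OK

Verdict: the first failing condition is stationarity -> stat.

stat


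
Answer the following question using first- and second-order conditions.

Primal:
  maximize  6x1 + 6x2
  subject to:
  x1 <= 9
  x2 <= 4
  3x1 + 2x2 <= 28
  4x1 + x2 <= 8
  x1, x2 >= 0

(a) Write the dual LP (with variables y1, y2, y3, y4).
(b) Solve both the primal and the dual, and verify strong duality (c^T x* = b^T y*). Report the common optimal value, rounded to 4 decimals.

The standard primal-dual pair for 'max c^T x s.t. A x <= b, x >= 0' is:
  Dual:  min b^T y  s.t.  A^T y >= c,  y >= 0.

So the dual LP is:
  minimize  9y1 + 4y2 + 28y3 + 8y4
  subject to:
    y1 + 3y3 + 4y4 >= 6
    y2 + 2y3 + y4 >= 6
    y1, y2, y3, y4 >= 0

Solving the primal: x* = (1, 4).
  primal value c^T x* = 30.
Solving the dual: y* = (0, 4.5, 0, 1.5).
  dual value b^T y* = 30.
Strong duality: c^T x* = b^T y*. Confirmed.

30


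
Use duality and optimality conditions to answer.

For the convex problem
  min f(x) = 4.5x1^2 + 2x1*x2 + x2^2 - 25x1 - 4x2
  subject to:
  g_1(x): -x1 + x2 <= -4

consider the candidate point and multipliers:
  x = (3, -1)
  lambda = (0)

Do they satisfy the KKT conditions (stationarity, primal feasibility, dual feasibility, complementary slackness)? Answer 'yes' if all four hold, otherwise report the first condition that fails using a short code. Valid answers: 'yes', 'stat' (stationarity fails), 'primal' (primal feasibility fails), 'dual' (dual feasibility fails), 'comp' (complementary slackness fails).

Gradient of f: grad f(x) = Q x + c = (0, 0)
Constraint values g_i(x) = a_i^T x - b_i:
  g_1((3, -1)) = 0
Stationarity residual: grad f(x) + sum_i lambda_i a_i = (0, 0)
  -> stationarity OK
Primal feasibility (all g_i <= 0): OK
Dual feasibility (all lambda_i >= 0): OK
Complementary slackness (lambda_i * g_i(x) = 0 for all i): OK

Verdict: yes, KKT holds.

yes


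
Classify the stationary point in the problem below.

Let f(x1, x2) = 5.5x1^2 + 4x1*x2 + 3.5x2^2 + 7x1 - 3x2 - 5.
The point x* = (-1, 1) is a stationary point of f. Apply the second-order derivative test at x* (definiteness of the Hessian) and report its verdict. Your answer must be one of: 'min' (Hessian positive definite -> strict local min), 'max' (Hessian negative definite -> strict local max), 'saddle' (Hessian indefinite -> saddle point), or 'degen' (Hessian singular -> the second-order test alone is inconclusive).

Compute the Hessian H = grad^2 f:
  H = [[11, 4], [4, 7]]
Verify stationarity: grad f(x*) = H x* + g = (0, 0).
Eigenvalues of H: 4.5279, 13.4721.
Both eigenvalues > 0, so H is positive definite -> x* is a strict local min.

min


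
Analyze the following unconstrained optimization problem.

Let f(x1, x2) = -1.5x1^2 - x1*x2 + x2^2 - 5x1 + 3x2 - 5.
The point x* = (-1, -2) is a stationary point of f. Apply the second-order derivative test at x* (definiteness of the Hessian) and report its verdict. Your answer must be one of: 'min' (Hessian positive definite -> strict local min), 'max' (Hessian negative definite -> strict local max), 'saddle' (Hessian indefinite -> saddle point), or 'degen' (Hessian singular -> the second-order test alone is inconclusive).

Compute the Hessian H = grad^2 f:
  H = [[-3, -1], [-1, 2]]
Verify stationarity: grad f(x*) = H x* + g = (0, 0).
Eigenvalues of H: -3.1926, 2.1926.
Eigenvalues have mixed signs, so H is indefinite -> x* is a saddle point.

saddle


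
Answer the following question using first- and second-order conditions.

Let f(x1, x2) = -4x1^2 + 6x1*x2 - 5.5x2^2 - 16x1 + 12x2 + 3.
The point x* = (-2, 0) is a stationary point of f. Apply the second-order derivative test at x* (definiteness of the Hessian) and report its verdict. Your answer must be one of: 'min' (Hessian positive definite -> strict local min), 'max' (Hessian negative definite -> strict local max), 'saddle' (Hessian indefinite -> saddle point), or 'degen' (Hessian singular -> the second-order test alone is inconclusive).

Compute the Hessian H = grad^2 f:
  H = [[-8, 6], [6, -11]]
Verify stationarity: grad f(x*) = H x* + g = (0, 0).
Eigenvalues of H: -15.6847, -3.3153.
Both eigenvalues < 0, so H is negative definite -> x* is a strict local max.

max


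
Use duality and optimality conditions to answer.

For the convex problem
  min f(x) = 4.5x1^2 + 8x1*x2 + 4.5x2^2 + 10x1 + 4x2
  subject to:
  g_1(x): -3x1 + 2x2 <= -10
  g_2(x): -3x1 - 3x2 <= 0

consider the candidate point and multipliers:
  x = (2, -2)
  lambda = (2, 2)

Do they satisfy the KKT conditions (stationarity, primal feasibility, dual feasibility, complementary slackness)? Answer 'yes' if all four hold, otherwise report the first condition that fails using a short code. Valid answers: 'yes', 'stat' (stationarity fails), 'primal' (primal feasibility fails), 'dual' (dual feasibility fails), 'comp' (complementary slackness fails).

Gradient of f: grad f(x) = Q x + c = (12, 2)
Constraint values g_i(x) = a_i^T x - b_i:
  g_1((2, -2)) = 0
  g_2((2, -2)) = 0
Stationarity residual: grad f(x) + sum_i lambda_i a_i = (0, 0)
  -> stationarity OK
Primal feasibility (all g_i <= 0): OK
Dual feasibility (all lambda_i >= 0): OK
Complementary slackness (lambda_i * g_i(x) = 0 for all i): OK

Verdict: yes, KKT holds.

yes


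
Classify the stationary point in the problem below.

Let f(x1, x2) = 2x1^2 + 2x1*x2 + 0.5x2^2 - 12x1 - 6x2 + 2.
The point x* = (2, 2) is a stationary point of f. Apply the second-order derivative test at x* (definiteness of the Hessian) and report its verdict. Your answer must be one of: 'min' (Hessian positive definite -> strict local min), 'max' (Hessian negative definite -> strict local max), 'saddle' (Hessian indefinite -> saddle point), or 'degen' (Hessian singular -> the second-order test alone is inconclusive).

Compute the Hessian H = grad^2 f:
  H = [[4, 2], [2, 1]]
Verify stationarity: grad f(x*) = H x* + g = (0, 0).
Eigenvalues of H: 0, 5.
H has a zero eigenvalue (singular; positive semidefinite but not definite), so H is neither positive definite, negative definite, nor indefinite. The second-order test alone is inconclusive -> degen.
(Indeed, f is constant along the null direction of H through x*, so x* is not a strict local extremum.)

degen


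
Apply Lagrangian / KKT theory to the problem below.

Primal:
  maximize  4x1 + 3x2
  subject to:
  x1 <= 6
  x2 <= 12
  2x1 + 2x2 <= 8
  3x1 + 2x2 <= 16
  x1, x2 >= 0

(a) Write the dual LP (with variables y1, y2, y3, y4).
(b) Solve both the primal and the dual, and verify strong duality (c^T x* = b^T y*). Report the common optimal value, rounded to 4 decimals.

The standard primal-dual pair for 'max c^T x s.t. A x <= b, x >= 0' is:
  Dual:  min b^T y  s.t.  A^T y >= c,  y >= 0.

So the dual LP is:
  minimize  6y1 + 12y2 + 8y3 + 16y4
  subject to:
    y1 + 2y3 + 3y4 >= 4
    y2 + 2y3 + 2y4 >= 3
    y1, y2, y3, y4 >= 0

Solving the primal: x* = (4, 0).
  primal value c^T x* = 16.
Solving the dual: y* = (0, 0, 2, 0).
  dual value b^T y* = 16.
Strong duality: c^T x* = b^T y*. Confirmed.

16


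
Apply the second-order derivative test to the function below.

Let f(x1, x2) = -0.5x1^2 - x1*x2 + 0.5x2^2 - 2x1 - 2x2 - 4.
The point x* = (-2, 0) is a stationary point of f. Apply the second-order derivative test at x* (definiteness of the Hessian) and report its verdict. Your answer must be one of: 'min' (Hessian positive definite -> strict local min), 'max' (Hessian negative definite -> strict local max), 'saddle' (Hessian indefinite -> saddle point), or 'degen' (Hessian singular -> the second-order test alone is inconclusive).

Compute the Hessian H = grad^2 f:
  H = [[-1, -1], [-1, 1]]
Verify stationarity: grad f(x*) = H x* + g = (0, 0).
Eigenvalues of H: -1.4142, 1.4142.
Eigenvalues have mixed signs, so H is indefinite -> x* is a saddle point.

saddle


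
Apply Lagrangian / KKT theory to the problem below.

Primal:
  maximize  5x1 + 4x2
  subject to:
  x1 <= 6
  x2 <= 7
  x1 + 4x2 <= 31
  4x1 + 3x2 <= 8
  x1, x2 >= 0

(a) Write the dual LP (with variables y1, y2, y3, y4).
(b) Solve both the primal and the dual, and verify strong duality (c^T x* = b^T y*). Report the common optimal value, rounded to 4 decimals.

The standard primal-dual pair for 'max c^T x s.t. A x <= b, x >= 0' is:
  Dual:  min b^T y  s.t.  A^T y >= c,  y >= 0.

So the dual LP is:
  minimize  6y1 + 7y2 + 31y3 + 8y4
  subject to:
    y1 + y3 + 4y4 >= 5
    y2 + 4y3 + 3y4 >= 4
    y1, y2, y3, y4 >= 0

Solving the primal: x* = (0, 2.6667).
  primal value c^T x* = 10.6667.
Solving the dual: y* = (0, 0, 0, 1.3333).
  dual value b^T y* = 10.6667.
Strong duality: c^T x* = b^T y*. Confirmed.

10.6667


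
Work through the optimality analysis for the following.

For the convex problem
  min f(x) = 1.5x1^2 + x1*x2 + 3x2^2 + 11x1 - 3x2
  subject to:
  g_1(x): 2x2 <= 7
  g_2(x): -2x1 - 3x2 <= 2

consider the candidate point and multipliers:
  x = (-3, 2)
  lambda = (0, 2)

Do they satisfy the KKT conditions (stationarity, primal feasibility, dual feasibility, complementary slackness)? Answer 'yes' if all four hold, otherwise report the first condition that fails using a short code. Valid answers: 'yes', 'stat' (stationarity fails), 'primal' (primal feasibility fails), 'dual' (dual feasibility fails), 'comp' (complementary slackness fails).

Gradient of f: grad f(x) = Q x + c = (4, 6)
Constraint values g_i(x) = a_i^T x - b_i:
  g_1((-3, 2)) = -3
  g_2((-3, 2)) = -2
Stationarity residual: grad f(x) + sum_i lambda_i a_i = (0, 0)
  -> stationarity OK
Primal feasibility (all g_i <= 0): OK
Dual feasibility (all lambda_i >= 0): OK
Complementary slackness (lambda_i * g_i(x) = 0 for all i): FAILS

Verdict: the first failing condition is complementary_slackness -> comp.

comp


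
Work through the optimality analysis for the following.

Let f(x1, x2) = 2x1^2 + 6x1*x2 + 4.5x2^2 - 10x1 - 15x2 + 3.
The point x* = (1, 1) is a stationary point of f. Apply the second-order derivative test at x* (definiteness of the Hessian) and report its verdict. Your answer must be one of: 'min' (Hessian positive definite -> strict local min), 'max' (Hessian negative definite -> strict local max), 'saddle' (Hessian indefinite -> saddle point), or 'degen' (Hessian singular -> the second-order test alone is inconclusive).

Compute the Hessian H = grad^2 f:
  H = [[4, 6], [6, 9]]
Verify stationarity: grad f(x*) = H x* + g = (0, 0).
Eigenvalues of H: 0, 13.
H has a zero eigenvalue (singular; positive semidefinite but not definite), so H is neither positive definite, negative definite, nor indefinite. The second-order test alone is inconclusive -> degen.
(Indeed, f is constant along the null direction of H through x*, so x* is not a strict local extremum.)

degen


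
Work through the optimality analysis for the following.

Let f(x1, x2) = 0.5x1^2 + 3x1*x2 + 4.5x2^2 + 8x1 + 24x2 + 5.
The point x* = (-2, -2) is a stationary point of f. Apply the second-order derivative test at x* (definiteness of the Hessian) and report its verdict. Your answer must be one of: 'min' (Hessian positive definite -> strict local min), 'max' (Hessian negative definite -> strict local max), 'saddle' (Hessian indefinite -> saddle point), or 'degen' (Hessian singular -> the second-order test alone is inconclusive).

Compute the Hessian H = grad^2 f:
  H = [[1, 3], [3, 9]]
Verify stationarity: grad f(x*) = H x* + g = (0, 0).
Eigenvalues of H: 0, 10.
H has a zero eigenvalue (singular; positive semidefinite but not definite), so H is neither positive definite, negative definite, nor indefinite. The second-order test alone is inconclusive -> degen.
(Indeed, f is constant along the null direction of H through x*, so x* is not a strict local extremum.)

degen


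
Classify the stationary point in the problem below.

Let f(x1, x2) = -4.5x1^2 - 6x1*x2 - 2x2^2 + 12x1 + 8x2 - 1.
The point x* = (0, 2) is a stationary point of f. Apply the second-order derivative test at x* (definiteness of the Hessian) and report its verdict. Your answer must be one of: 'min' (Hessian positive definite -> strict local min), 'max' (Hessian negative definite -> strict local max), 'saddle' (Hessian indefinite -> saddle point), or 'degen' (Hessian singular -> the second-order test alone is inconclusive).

Compute the Hessian H = grad^2 f:
  H = [[-9, -6], [-6, -4]]
Verify stationarity: grad f(x*) = H x* + g = (0, 0).
Eigenvalues of H: -13, 0.
H has a zero eigenvalue (singular; negative semidefinite but not definite), so H is neither positive definite, negative definite, nor indefinite. The second-order test alone is inconclusive -> degen.
(Indeed, f is constant along the null direction of H through x*, so x* is not a strict local extremum.)

degen


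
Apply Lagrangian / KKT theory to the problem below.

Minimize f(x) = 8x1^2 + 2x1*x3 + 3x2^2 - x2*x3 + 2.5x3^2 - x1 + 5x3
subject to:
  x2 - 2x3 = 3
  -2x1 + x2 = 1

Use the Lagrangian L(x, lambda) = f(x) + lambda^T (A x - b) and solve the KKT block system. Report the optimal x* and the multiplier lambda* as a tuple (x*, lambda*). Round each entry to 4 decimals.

Form the Lagrangian:
  L(x, lambda) = (1/2) x^T Q x + c^T x + lambda^T (A x - b)
Stationarity (grad_x L = 0): Q x + c + A^T lambda = 0.
Primal feasibility: A x = b.

This gives the KKT block system:
  [ Q   A^T ] [ x     ]   [-c ]
  [ A    0  ] [ lambda ] = [ b ]

Solving the linear system:
  x*      = (-0.2222, 0.5556, -1.2222)
  lambda* = (-1.0556, -3.5)
  f(x*)   = 0.3889

x* = (-0.2222, 0.5556, -1.2222), lambda* = (-1.0556, -3.5)


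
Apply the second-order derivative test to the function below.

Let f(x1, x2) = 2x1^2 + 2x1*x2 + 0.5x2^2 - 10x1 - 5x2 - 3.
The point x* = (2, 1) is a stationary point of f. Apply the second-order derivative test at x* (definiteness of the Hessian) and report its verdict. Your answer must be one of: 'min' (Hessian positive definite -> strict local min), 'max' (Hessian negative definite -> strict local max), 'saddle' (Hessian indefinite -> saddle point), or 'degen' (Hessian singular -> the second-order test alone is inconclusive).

Compute the Hessian H = grad^2 f:
  H = [[4, 2], [2, 1]]
Verify stationarity: grad f(x*) = H x* + g = (0, 0).
Eigenvalues of H: 0, 5.
H has a zero eigenvalue (singular; positive semidefinite but not definite), so H is neither positive definite, negative definite, nor indefinite. The second-order test alone is inconclusive -> degen.
(Indeed, f is constant along the null direction of H through x*, so x* is not a strict local extremum.)

degen


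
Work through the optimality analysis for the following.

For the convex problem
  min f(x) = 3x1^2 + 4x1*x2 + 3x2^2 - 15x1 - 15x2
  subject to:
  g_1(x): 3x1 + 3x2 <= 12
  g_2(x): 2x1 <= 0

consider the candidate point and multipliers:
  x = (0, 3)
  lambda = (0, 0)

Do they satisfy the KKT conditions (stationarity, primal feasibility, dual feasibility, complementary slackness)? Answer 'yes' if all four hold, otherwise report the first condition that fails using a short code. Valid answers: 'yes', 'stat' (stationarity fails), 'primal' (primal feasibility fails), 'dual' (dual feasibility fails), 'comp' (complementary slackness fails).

Gradient of f: grad f(x) = Q x + c = (-3, 3)
Constraint values g_i(x) = a_i^T x - b_i:
  g_1((0, 3)) = -3
  g_2((0, 3)) = 0
Stationarity residual: grad f(x) + sum_i lambda_i a_i = (-3, 3)
  -> stationarity FAILS
Primal feasibility (all g_i <= 0): OK
Dual feasibility (all lambda_i >= 0): OK
Complementary slackness (lambda_i * g_i(x) = 0 for all i): OK

Verdict: the first failing condition is stationarity -> stat.

stat


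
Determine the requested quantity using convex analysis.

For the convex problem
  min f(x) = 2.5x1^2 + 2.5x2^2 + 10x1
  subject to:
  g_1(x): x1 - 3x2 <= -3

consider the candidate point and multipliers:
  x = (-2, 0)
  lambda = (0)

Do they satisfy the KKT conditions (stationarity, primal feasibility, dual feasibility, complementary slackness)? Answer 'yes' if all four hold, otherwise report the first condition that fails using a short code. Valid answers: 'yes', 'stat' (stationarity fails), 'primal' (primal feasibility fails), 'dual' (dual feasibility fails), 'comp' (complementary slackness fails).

Gradient of f: grad f(x) = Q x + c = (0, 0)
Constraint values g_i(x) = a_i^T x - b_i:
  g_1((-2, 0)) = 1
Stationarity residual: grad f(x) + sum_i lambda_i a_i = (0, 0)
  -> stationarity OK
Primal feasibility (all g_i <= 0): FAILS
Dual feasibility (all lambda_i >= 0): OK
Complementary slackness (lambda_i * g_i(x) = 0 for all i): OK

Verdict: the first failing condition is primal_feasibility -> primal.

primal


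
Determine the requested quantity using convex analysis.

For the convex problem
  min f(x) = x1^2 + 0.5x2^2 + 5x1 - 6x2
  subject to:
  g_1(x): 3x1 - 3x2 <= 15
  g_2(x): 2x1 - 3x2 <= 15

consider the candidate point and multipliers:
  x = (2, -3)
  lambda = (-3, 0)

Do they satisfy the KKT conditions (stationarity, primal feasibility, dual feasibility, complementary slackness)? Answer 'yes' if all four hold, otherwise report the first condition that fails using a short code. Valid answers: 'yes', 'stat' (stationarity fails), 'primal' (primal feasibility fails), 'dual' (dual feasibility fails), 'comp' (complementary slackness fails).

Gradient of f: grad f(x) = Q x + c = (9, -9)
Constraint values g_i(x) = a_i^T x - b_i:
  g_1((2, -3)) = 0
  g_2((2, -3)) = -2
Stationarity residual: grad f(x) + sum_i lambda_i a_i = (0, 0)
  -> stationarity OK
Primal feasibility (all g_i <= 0): OK
Dual feasibility (all lambda_i >= 0): FAILS
Complementary slackness (lambda_i * g_i(x) = 0 for all i): OK

Verdict: the first failing condition is dual_feasibility -> dual.

dual


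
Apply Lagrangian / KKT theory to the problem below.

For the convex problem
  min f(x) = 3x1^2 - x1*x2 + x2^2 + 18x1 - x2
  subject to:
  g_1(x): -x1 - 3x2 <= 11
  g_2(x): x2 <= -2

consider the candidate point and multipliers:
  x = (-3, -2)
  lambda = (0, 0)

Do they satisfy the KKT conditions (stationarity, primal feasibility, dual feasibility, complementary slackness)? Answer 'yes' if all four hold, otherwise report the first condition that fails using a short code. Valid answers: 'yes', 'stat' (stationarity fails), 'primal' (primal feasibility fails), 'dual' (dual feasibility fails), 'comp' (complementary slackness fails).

Gradient of f: grad f(x) = Q x + c = (2, -2)
Constraint values g_i(x) = a_i^T x - b_i:
  g_1((-3, -2)) = -2
  g_2((-3, -2)) = 0
Stationarity residual: grad f(x) + sum_i lambda_i a_i = (2, -2)
  -> stationarity FAILS
Primal feasibility (all g_i <= 0): OK
Dual feasibility (all lambda_i >= 0): OK
Complementary slackness (lambda_i * g_i(x) = 0 for all i): OK

Verdict: the first failing condition is stationarity -> stat.

stat


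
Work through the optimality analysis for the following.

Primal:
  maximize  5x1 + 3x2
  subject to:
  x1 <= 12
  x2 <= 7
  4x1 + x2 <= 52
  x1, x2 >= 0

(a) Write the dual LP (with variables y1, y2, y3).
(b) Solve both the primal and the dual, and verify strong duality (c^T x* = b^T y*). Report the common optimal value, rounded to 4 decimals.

The standard primal-dual pair for 'max c^T x s.t. A x <= b, x >= 0' is:
  Dual:  min b^T y  s.t.  A^T y >= c,  y >= 0.

So the dual LP is:
  minimize  12y1 + 7y2 + 52y3
  subject to:
    y1 + 4y3 >= 5
    y2 + y3 >= 3
    y1, y2, y3 >= 0

Solving the primal: x* = (11.25, 7).
  primal value c^T x* = 77.25.
Solving the dual: y* = (0, 1.75, 1.25).
  dual value b^T y* = 77.25.
Strong duality: c^T x* = b^T y*. Confirmed.

77.25


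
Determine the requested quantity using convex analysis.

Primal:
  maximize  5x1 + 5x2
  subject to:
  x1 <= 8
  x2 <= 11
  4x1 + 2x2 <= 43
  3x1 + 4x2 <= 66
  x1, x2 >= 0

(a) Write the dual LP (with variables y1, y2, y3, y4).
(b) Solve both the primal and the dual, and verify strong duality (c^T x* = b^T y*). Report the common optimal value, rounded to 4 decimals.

The standard primal-dual pair for 'max c^T x s.t. A x <= b, x >= 0' is:
  Dual:  min b^T y  s.t.  A^T y >= c,  y >= 0.

So the dual LP is:
  minimize  8y1 + 11y2 + 43y3 + 66y4
  subject to:
    y1 + 4y3 + 3y4 >= 5
    y2 + 2y3 + 4y4 >= 5
    y1, y2, y3, y4 >= 0

Solving the primal: x* = (5.25, 11).
  primal value c^T x* = 81.25.
Solving the dual: y* = (0, 2.5, 1.25, 0).
  dual value b^T y* = 81.25.
Strong duality: c^T x* = b^T y*. Confirmed.

81.25


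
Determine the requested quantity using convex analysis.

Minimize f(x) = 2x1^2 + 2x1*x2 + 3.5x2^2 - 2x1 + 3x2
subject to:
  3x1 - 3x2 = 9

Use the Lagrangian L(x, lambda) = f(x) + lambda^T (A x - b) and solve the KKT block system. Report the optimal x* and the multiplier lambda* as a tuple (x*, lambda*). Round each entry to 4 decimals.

Form the Lagrangian:
  L(x, lambda) = (1/2) x^T Q x + c^T x + lambda^T (A x - b)
Stationarity (grad_x L = 0): Q x + c + A^T lambda = 0.
Primal feasibility: A x = b.

This gives the KKT block system:
  [ Q   A^T ] [ x     ]   [-c ]
  [ A    0  ] [ lambda ] = [ b ]

Solving the linear system:
  x*      = (1.7333, -1.2667)
  lambda* = (-0.8)
  f(x*)   = -0.0333

x* = (1.7333, -1.2667), lambda* = (-0.8)


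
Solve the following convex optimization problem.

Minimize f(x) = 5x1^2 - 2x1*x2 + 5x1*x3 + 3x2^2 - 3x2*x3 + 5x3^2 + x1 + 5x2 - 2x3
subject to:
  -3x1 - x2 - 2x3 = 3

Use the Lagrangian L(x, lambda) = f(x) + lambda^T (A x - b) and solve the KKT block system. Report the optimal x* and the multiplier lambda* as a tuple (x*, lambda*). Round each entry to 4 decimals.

Form the Lagrangian:
  L(x, lambda) = (1/2) x^T Q x + c^T x + lambda^T (A x - b)
Stationarity (grad_x L = 0): Q x + c + A^T lambda = 0.
Primal feasibility: A x = b.

This gives the KKT block system:
  [ Q   A^T ] [ x     ]   [-c ]
  [ A    0  ] [ lambda ] = [ b ]

Solving the linear system:
  x*      = (-0.5759, -1.1897, -0.0414)
  lambda* = (-0.8621)
  f(x*)   = -1.9276

x* = (-0.5759, -1.1897, -0.0414), lambda* = (-0.8621)


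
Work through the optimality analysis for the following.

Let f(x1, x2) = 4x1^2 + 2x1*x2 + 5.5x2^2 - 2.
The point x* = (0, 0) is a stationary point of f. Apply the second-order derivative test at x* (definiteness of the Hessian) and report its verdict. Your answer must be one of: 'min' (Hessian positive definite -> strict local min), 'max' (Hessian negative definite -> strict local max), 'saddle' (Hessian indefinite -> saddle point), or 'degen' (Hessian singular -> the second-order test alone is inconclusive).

Compute the Hessian H = grad^2 f:
  H = [[8, 2], [2, 11]]
Verify stationarity: grad f(x*) = H x* + g = (0, 0).
Eigenvalues of H: 7, 12.
Both eigenvalues > 0, so H is positive definite -> x* is a strict local min.

min


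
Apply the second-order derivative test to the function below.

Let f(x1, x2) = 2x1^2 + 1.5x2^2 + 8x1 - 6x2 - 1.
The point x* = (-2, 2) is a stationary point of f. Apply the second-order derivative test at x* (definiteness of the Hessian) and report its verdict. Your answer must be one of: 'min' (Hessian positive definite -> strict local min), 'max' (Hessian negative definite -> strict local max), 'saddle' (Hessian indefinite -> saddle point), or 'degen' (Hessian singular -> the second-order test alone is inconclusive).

Compute the Hessian H = grad^2 f:
  H = [[4, 0], [0, 3]]
Verify stationarity: grad f(x*) = H x* + g = (0, 0).
Eigenvalues of H: 3, 4.
Both eigenvalues > 0, so H is positive definite -> x* is a strict local min.

min


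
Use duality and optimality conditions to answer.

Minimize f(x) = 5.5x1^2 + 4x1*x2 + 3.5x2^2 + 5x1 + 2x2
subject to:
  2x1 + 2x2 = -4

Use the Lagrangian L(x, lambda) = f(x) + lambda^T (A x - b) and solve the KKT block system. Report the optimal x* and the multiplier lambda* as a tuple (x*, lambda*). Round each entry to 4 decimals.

Form the Lagrangian:
  L(x, lambda) = (1/2) x^T Q x + c^T x + lambda^T (A x - b)
Stationarity (grad_x L = 0): Q x + c + A^T lambda = 0.
Primal feasibility: A x = b.

This gives the KKT block system:
  [ Q   A^T ] [ x     ]   [-c ]
  [ A    0  ] [ lambda ] = [ b ]

Solving the linear system:
  x*      = (-0.9, -1.1)
  lambda* = (4.65)
  f(x*)   = 5.95

x* = (-0.9, -1.1), lambda* = (4.65)


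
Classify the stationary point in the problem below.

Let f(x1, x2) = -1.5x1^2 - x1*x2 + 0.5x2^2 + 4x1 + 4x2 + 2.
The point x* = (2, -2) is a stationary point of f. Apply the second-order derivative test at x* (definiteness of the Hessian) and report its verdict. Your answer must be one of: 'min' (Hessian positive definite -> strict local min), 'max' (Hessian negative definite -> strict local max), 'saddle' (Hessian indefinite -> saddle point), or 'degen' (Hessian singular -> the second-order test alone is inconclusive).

Compute the Hessian H = grad^2 f:
  H = [[-3, -1], [-1, 1]]
Verify stationarity: grad f(x*) = H x* + g = (0, 0).
Eigenvalues of H: -3.2361, 1.2361.
Eigenvalues have mixed signs, so H is indefinite -> x* is a saddle point.

saddle
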